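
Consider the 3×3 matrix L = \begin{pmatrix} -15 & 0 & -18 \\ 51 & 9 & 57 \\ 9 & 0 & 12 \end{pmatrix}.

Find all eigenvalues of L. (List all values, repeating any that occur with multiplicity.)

Set up det(λI - L) = 0.
Cofactor expansion gives p(λ) = λ^3 - 6λ^2 - 45λ + 162.
Since p(3) = 0, λ = 3 is a root.
Dividing by (λ - 3) leaves λ^2 - 3λ - 54.
The quadratic factors as (λ + 6)·(λ - 9).
Eigenvalues: -6, 3, 9.

-6, 3, 9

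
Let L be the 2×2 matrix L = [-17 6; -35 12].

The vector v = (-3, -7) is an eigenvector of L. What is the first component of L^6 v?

First find the eigenvalue: Lv = (9, 21) = -3·(-3, -7), so λ = -3.
Then L^6 v = λ^6·v = (-3)^6·(-3, -7) = 729·(-3, -7) = (-2187, -5103).

-2187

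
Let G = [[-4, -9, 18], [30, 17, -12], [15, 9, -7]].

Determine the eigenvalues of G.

-4, -1, 11

Compute the characteristic polynomial p(s) = det(sI - G).
Cofactor expansion gives p(s) = s^3 - 6s^2 - 51s - 44.
Rational-root test: s = -1 gives p(-1) = 0.
Factor out (s + 1): p(s) = (s + 1)·(s^2 - 7s - 44).
The quadratic factors as (s + 4)·(s - 11).
Eigenvalues: -4, -1, 11.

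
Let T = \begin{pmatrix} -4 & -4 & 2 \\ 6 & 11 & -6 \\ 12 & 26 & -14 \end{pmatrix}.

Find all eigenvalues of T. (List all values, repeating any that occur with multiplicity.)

The characteristic polynomial is p(λ) = det(λI - T).
Expanding along the first row, p(λ) = λ^3 + 7λ^2 + 14λ + 8.
Try λ = -1: p(-1) = 0, so -1 is a root.
Factor out (λ + 1): p(λ) = (λ + 1)·(λ^2 + 6λ + 8).
The quadratic factors as (λ + 4)·(λ + 2).
Eigenvalues: -4, -2, -1.

-4, -2, -1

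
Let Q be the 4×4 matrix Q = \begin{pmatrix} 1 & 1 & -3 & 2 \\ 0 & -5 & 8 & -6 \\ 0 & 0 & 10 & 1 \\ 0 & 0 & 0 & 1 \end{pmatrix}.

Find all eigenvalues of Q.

Q is upper triangular, so its eigenvalues are the diagonal entries.
Diagonal: 1, -5, 10, 1.

-5, 1, 1, 10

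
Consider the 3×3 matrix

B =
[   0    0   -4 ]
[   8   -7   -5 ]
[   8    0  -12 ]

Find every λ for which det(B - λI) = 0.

-8, -7, -4

The characteristic polynomial is p(λ) = det(λI - B).
Expanding the 3×3 determinant: p(λ) = λ^3 + 19λ^2 + 116λ + 224.
Rational-root test: λ = -4 gives p(-4) = 0.
Factor out (λ + 4): p(λ) = (λ + 4)·(λ^2 + 15λ + 56).
The quadratic factors as (λ + 8)·(λ + 7).
Eigenvalues: -8, -7, -4.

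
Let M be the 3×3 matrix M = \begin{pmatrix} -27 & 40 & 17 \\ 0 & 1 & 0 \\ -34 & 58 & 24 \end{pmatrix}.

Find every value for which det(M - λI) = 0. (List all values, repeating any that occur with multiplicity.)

The characteristic polynomial is p(λ) = det(λI - M).
Expanding the 3×3 determinant: p(λ) = λ^3 + 2λ^2 - 73λ + 70.
Try λ = 1: p(1) = 0, so 1 is a root.
Dividing by (λ - 1) leaves λ^2 + 3λ - 70.
The quadratic factors as (λ + 10)·(λ - 7).
Eigenvalues: -10, 1, 7.

-10, 1, 7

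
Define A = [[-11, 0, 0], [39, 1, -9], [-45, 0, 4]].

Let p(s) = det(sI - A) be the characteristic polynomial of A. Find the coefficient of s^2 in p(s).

6

The coefficient of s^2 of det(sI - A) is −trace(A).
trace(A) = (-11) + (1) + (4) = -6, so the coefficient is 6.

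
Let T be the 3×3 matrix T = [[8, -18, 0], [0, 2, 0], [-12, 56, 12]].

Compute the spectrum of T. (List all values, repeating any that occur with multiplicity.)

Compute the characteristic polynomial p(t) = det(tI - T).
Expanding the 3×3 determinant: p(t) = t^3 - 22t^2 + 136t - 192.
Since p(12) = 0, t = 12 is a root.
Dividing by (t - 12) leaves t^2 - 10t + 16.
The quadratic factors as (t - 2)·(t - 8).
Eigenvalues: 2, 8, 12.

2, 8, 12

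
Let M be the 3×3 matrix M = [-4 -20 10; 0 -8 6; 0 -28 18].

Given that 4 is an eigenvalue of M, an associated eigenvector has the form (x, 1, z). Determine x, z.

0, 2

We need (M - 4I)v = 0.
M - 4I = [[-8, -20, 10], [0, -12, 6], [0, -28, 14]].
Row 1: (-8)·x + (-20)·1 + (10)·z = 0
Row 2: (0)·x + (-12)·1 + (6)·z = 0
Row 3: (0)·x + (-28)·1 + (14)·z = 0
Solving gives x = 0, z = 2.
Check: M·(0, 1, 2) = (0, 4, 8) = 4·(0, 1, 2).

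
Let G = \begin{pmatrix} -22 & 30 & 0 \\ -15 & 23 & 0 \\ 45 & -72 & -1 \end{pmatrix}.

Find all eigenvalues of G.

Compute the characteristic polynomial p(r) = det(rI - G).
Cofactor expansion gives p(r) = r^3 - 57r - 56.
Since p(-1) = 0, r = -1 is a root.
Dividing by (r + 1) leaves r^2 - r - 56.
The quadratic factors as (r + 7)·(r - 8).
Eigenvalues: -7, -1, 8.

-7, -1, 8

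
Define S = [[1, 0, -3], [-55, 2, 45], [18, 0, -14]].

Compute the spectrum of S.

Compute the characteristic polynomial p(λ) = det(λI - S).
Cofactor expansion gives p(λ) = λ^3 + 11λ^2 + 14λ - 80.
Rational-root test: λ = -5 gives p(-5) = 0.
Factor out (λ + 5): p(λ) = (λ + 5)·(λ^2 + 6λ - 16).
The quadratic factors as (λ + 8)·(λ - 2).
Eigenvalues: -8, -5, 2.

-8, -5, 2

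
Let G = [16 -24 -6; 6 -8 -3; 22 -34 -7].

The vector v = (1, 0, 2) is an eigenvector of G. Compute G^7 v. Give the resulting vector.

(16384, 0, 32768)

First find the eigenvalue: Gv = (4, 0, 8) = 4·(1, 0, 2), so λ = 4.
Then G^7 v = λ^7·v = 4^7·(1, 0, 2) = 16384·(1, 0, 2) = (16384, 0, 32768).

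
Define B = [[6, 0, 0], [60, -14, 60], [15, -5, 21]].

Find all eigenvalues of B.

1, 6, 6

Set up det(tI - B) = 0.
Expanding the 3×3 determinant: p(t) = t^3 - 13t^2 + 48t - 36.
Since p(1) = 0, t = 1 is a root.
Factor out (t - 1): p(t) = (t - 1)·(t^2 - 12t + 36).
The quadratic factor is (t - 6)^2.
Eigenvalues: 1, 6, 6.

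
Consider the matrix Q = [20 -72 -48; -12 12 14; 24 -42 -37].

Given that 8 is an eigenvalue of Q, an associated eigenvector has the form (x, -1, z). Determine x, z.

2, 2

We need (Q - 8I)v = 0.
Q - 8I = [[12, -72, -48], [-12, 4, 14], [24, -42, -45]].
Row 1: (12)·x + (-72)·-1 + (-48)·z = 0
Row 2: (-12)·x + (4)·-1 + (14)·z = 0
Row 3: (24)·x + (-42)·-1 + (-45)·z = 0
Solving gives x = 2, z = 2.
Check: Q·(2, -1, 2) = (16, -8, 16) = 8·(2, -1, 2).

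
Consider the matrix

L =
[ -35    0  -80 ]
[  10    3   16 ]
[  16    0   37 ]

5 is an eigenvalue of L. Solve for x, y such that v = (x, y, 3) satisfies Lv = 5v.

-6, -6

We need (L - 5I)v = 0.
L - 5I = [[-40, 0, -80], [10, -2, 16], [16, 0, 32]].
Row 1: (-40)·x + (0)·y + (-80)·3 = 0
Row 2: (10)·x + (-2)·y + (16)·3 = 0
Row 3: (16)·x + (0)·y + (32)·3 = 0
Solving gives x = -6, y = -6.
Check: L·(-6, -6, 3) = (-30, -30, 15) = 5·(-6, -6, 3).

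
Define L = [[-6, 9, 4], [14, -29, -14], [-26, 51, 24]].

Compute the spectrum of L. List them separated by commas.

-8, -2, -1

Set up det(λI - L) = 0.
Cofactor expansion gives p(λ) = λ^3 + 11λ^2 + 26λ + 16.
Rational-root test: λ = -1 gives p(-1) = 0.
Factor out (λ + 1): p(λ) = (λ + 1)·(λ^2 + 10λ + 16).
The quadratic factors as (λ + 8)·(λ + 2).
Eigenvalues: -8, -2, -1.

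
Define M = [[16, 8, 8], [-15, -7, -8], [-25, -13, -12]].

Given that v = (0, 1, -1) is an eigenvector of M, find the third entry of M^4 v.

First find the eigenvalue: Mv = (0, 1, -1) = 1·(0, 1, -1), so λ = 1.
Then M^4 v = λ^4·v = 1^4·(0, 1, -1) = 1·(0, 1, -1) = (0, 1, -1).

-1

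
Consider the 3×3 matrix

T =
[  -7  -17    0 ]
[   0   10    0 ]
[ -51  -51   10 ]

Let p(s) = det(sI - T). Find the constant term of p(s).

p(s) = s^3 - 13s^2 - 40s + 700.
The constant term is 700.

700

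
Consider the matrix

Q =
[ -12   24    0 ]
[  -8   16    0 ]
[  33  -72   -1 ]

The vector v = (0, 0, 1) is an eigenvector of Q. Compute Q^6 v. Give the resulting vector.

(0, 0, 1)

First find the eigenvalue: Qv = (0, 0, -1) = -1·(0, 0, 1), so λ = -1.
Then Q^6 v = λ^6·v = (-1)^6·(0, 0, 1) = 1·(0, 0, 1) = (0, 0, 1).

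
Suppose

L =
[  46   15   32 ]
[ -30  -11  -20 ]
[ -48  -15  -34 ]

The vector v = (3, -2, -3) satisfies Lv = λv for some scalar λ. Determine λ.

Compute Lv: L·(3, -2, -3) = (12, -8, -12).
Since Lv = λv, compare component 1: 12 = λ·3, so λ = 4.

4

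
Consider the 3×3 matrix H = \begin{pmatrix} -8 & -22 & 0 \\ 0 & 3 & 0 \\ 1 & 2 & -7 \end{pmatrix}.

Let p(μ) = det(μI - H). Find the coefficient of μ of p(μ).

p(μ) = μ^3 + 12μ^2 + 11μ - 168.
The coefficient of μ is 11.

11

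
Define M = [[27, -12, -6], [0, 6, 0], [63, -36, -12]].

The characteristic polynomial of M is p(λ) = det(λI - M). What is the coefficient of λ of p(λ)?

p(λ) = λ^3 - 21λ^2 + 144λ - 324.
The coefficient of λ is 144.

144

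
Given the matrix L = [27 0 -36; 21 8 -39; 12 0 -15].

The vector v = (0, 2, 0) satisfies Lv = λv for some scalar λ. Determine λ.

8

Compute Lv: L·(0, 2, 0) = (0, 16, 0).
Since Lv = λv, compare component 2: 16 = λ·2, so λ = 8.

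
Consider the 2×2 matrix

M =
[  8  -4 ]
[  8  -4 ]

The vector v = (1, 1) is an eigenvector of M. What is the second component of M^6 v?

4096

First find the eigenvalue: Mv = (4, 4) = 4·(1, 1), so λ = 4.
Then M^6 v = λ^6·v = 4^6·(1, 1) = 4096·(1, 1) = (4096, 4096).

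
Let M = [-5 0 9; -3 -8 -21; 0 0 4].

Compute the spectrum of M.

Set up det(tI - M) = 0.
Expanding the 3×3 determinant: p(t) = t^3 + 9t^2 - 12t - 160.
Rational-root test: t = 4 gives p(4) = 0.
Dividing by (t - 4) leaves t^2 + 13t + 40.
The quadratic factors as (t + 8)·(t + 5).
Eigenvalues: -8, -5, 4.

-8, -5, 4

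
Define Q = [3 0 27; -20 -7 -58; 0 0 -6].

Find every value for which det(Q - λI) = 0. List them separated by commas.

-7, -6, 3

Set up det(λI - Q) = 0.
Expanding along the first row, p(λ) = λ^3 + 10λ^2 + 3λ - 126.
Rational-root test: λ = 3 gives p(3) = 0.
Factor out (λ - 3): p(λ) = (λ - 3)·(λ^2 + 13λ + 42).
The quadratic factors as (λ + 7)·(λ + 6).
Eigenvalues: -7, -6, 3.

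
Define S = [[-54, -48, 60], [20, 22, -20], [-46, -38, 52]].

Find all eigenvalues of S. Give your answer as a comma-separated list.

Set up det(rI - S) = 0.
Cofactor expansion gives p(r) = r^3 - 20r^2 + 108r - 144.
Rational-root test: r = 6 gives p(6) = 0.
Factor out (r - 6): p(r) = (r - 6)·(r^2 - 14r + 24).
The quadratic factors as (r - 2)·(r - 12).
Eigenvalues: 2, 6, 12.

2, 6, 12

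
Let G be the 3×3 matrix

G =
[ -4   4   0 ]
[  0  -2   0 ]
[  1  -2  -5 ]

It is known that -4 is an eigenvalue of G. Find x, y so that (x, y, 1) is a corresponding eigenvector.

1, 0

We need (G + 4I)v = 0.
G + 4I = [[0, 4, 0], [0, 2, 0], [1, -2, -1]].
Row 1: (0)·x + (4)·y + (0)·1 = 0
Row 2: (0)·x + (2)·y + (0)·1 = 0
Row 3: (1)·x + (-2)·y + (-1)·1 = 0
Solving gives x = 1, y = 0.
Check: G·(1, 0, 1) = (-4, 0, -4) = -4·(1, 0, 1).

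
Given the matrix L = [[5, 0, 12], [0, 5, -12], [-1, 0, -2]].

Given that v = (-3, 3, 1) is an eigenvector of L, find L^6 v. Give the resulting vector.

(-3, 3, 1)

First find the eigenvalue: Lv = (-3, 3, 1) = 1·(-3, 3, 1), so λ = 1.
Then L^6 v = λ^6·v = 1^6·(-3, 3, 1) = 1·(-3, 3, 1) = (-3, 3, 1).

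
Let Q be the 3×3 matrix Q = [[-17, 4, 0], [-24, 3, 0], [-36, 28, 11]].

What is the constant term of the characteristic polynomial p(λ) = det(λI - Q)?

-495

p(0) = det(0·I − Q) = det(−Q) = (−1)^3·det(Q).
det(Q) = 495, so p(0) = -495.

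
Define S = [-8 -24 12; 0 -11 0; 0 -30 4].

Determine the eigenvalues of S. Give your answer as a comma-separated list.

-11, -8, 4

Set up det(tI - S) = 0.
Cofactor expansion gives p(t) = t^3 + 15t^2 + 12t - 352.
Since p(-8) = 0, t = -8 is a root.
Factor out (t + 8): p(t) = (t + 8)·(t^2 + 7t - 44).
The quadratic factors as (t + 11)·(t - 4).
Eigenvalues: -11, -8, 4.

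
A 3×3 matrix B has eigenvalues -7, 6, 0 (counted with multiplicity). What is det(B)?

0

det(B) is the product of the eigenvalues: (-7) · (6) · (0) = 0.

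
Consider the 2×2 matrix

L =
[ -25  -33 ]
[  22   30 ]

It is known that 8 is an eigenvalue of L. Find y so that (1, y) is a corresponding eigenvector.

We need (L - 8I)v = 0.
L - 8I = [[-33, -33], [22, 22]].
Row 1: (-33)·1 + (-33)·y = 0
Row 2: (22)·1 + (22)·y = 0
Solving gives y = -1.
Check: L·(1, -1) = (8, -8) = 8·(1, -1).

-1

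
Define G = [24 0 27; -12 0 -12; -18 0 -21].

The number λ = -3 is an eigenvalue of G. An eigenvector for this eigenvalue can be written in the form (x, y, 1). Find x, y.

-1, 0

We need (G + 3I)v = 0.
G + 3I = [[27, 0, 27], [-12, 3, -12], [-18, 0, -18]].
Row 1: (27)·x + (0)·y + (27)·1 = 0
Row 2: (-12)·x + (3)·y + (-12)·1 = 0
Row 3: (-18)·x + (0)·y + (-18)·1 = 0
Solving gives x = -1, y = 0.
Check: G·(-1, 0, 1) = (3, 0, -3) = -3·(-1, 0, 1).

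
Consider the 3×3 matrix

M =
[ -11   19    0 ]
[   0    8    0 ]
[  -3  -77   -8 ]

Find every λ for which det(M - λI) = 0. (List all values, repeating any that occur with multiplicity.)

The characteristic polynomial is p(r) = det(rI - M).
Expanding the 3×3 determinant: p(r) = r^3 + 11r^2 - 64r - 704.
Rational-root test: r = -8 gives p(-8) = 0.
Factor out (r + 8): p(r) = (r + 8)·(r^2 + 3r - 88).
The quadratic factors as (r + 11)·(r - 8).
Eigenvalues: -11, -8, 8.

-11, -8, 8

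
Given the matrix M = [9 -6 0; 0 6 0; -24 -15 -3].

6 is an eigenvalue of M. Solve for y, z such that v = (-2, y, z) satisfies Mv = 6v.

We need (M - 6I)v = 0.
M - 6I = [[3, -6, 0], [0, 0, 0], [-24, -15, -9]].
Row 1: (3)·-2 + (-6)·y + (0)·z = 0
Row 2: (0)·-2 + (0)·y + (0)·z = 0
Row 3: (-24)·-2 + (-15)·y + (-9)·z = 0
Solving gives y = -1, z = 7.
Check: M·(-2, -1, 7) = (-12, -6, 42) = 6·(-2, -1, 7).

-1, 7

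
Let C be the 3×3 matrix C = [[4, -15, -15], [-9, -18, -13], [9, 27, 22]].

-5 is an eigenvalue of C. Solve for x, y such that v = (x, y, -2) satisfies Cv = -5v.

0, 2

We need (C + 5I)v = 0.
C + 5I = [[9, -15, -15], [-9, -13, -13], [9, 27, 27]].
Row 1: (9)·x + (-15)·y + (-15)·-2 = 0
Row 2: (-9)·x + (-13)·y + (-13)·-2 = 0
Row 3: (9)·x + (27)·y + (27)·-2 = 0
Solving gives x = 0, y = 2.
Check: C·(0, 2, -2) = (0, -10, 10) = -5·(0, 2, -2).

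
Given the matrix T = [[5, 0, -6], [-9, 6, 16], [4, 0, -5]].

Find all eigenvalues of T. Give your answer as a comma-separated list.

-1, 1, 6

Set up det(rI - T) = 0.
Expanding the 3×3 determinant: p(r) = r^3 - 6r^2 - r + 6.
Since p(6) = 0, r = 6 is a root.
Dividing by (r - 6) leaves r^2 - 1.
The quadratic factors as (r + 1)·(r - 1).
Eigenvalues: -1, 1, 6.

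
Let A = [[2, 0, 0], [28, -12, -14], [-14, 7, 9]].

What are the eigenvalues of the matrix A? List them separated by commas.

Compute the characteristic polynomial p(t) = det(tI - A).
Expanding the 3×3 determinant: p(t) = t^3 + t^2 - 16t + 20.
Since p(-5) = 0, t = -5 is a root.
Factor out (t + 5): p(t) = (t + 5)·(t^2 - 4t + 4).
The quadratic factor is (t - 2)^2.
Eigenvalues: -5, 2, 2.

-5, 2, 2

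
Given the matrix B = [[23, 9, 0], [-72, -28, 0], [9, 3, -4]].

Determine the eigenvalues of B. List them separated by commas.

Compute the characteristic polynomial p(lambda) = det(lambda·I - B).
Expanding the 3×3 determinant: p(lambda) = lambda^3 + 9·lambda^2 + 24·lambda + 16.
Rational-root test: lambda = -1 gives p(-1) = 0.
Factor out (lambda + 1): p(lambda) = (lambda + 1)·(lambda^2 + 8·lambda + 16).
The quadratic factor is (lambda + 4)^2.
Eigenvalues: -4, -4, -1.

-4, -4, -1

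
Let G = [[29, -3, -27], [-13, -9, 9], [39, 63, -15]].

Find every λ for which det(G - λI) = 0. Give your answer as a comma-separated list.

-10, 3, 12

The characteristic polynomial is p(lambda) = det(lambda·I - G).
Cofactor expansion gives p(lambda) = lambda^3 - 5·lambda^2 - 114·lambda + 360.
Try lambda = -10: p(-10) = 0, so -10 is a root.
Factor out (lambda + 10): p(lambda) = (lambda + 10)·(lambda^2 - 15·lambda + 36).
The quadratic factors as (lambda - 3)·(lambda - 12).
Eigenvalues: -10, 3, 12.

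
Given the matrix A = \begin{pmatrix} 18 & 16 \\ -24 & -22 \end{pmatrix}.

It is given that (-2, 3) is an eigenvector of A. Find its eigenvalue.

Compute Av: A·(-2, 3) = (12, -18).
Since Av = λv, compare component 1: 12 = λ·-2, so λ = -6.

-6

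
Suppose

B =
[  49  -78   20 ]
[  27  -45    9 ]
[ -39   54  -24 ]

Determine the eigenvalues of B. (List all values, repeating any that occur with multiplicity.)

-11, -9, 0

The characteristic polynomial is p(lambda) = det(lambda·I - B).
Cofactor expansion gives p(lambda) = lambda^3 + 20·lambda^2 + 99·lambda.
Rational-root test: lambda = 0 gives p(0) = 0.
Dividing by lambda leaves lambda^2 + 20·lambda + 99.
The quadratic factors as (lambda + 11)·(lambda + 9).
Eigenvalues: -11, -9, 0.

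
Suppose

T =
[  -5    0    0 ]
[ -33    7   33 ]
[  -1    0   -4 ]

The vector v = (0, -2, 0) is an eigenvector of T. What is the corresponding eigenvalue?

Compute Tv: T·(0, -2, 0) = (0, -14, 0).
Since Tv = λv, compare component 2: -14 = λ·-2, so λ = 7.

7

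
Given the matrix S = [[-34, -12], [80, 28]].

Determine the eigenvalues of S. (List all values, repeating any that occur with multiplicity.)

-4, -2

det(S - λI) = (-34 - λ)(28 - λ) - (-12)·(80) = λ^2 + 6λ + 8.
This factors as (λ + 4)·(λ + 2) = 0.
Eigenvalues: -4, -2.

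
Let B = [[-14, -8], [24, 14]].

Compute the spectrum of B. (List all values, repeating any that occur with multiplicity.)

-2, 2

det(B - tI) = (-14 - t)(14 - t) - (-8)·(24) = t^2 - 4.
This factors as (t + 2)·(t - 2) = 0.
Eigenvalues: -2, 2.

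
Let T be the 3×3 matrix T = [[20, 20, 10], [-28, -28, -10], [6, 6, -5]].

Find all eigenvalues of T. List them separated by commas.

The characteristic polynomial is p(λ) = det(λI - T).
Expanding the 3×3 determinant: p(λ) = λ^3 + 13λ^2 + 40λ.
Since p(0) = 0, λ = 0 is a root.
Factor out λ: p(λ) = λ·(λ^2 + 13λ + 40).
The quadratic factors as (λ + 8)·(λ + 5).
Eigenvalues: -8, -5, 0.

-8, -5, 0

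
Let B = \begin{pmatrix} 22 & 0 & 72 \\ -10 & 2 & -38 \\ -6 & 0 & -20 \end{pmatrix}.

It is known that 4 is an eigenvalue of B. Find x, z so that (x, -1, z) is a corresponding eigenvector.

4, -1

We need (B - 4I)v = 0.
B - 4I = [[18, 0, 72], [-10, -2, -38], [-6, 0, -24]].
Row 1: (18)·x + (0)·-1 + (72)·z = 0
Row 2: (-10)·x + (-2)·-1 + (-38)·z = 0
Row 3: (-6)·x + (0)·-1 + (-24)·z = 0
Solving gives x = 4, z = -1.
Check: B·(4, -1, -1) = (16, -4, -4) = 4·(4, -1, -1).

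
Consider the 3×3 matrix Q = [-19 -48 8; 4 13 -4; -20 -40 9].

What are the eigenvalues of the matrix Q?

-11, 5, 9

The characteristic polynomial is p(r) = det(rI - Q).
Cofactor expansion gives p(r) = r^3 - 3r^2 - 109r + 495.
Since p(5) = 0, r = 5 is a root.
Factor out (r - 5): p(r) = (r - 5)·(r^2 + 2r - 99).
The quadratic factors as (r + 11)·(r - 9).
Eigenvalues: -11, 5, 9.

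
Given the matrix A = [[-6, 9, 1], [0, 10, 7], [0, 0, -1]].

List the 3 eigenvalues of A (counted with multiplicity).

-6, -1, 10

A is upper triangular, so its eigenvalues are the diagonal entries.
Diagonal: -6, 10, -1.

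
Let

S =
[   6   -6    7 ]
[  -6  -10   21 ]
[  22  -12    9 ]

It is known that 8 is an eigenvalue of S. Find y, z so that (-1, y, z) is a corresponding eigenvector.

-2, -2

We need (S - 8I)v = 0.
S - 8I = [[-2, -6, 7], [-6, -18, 21], [22, -12, 1]].
Row 1: (-2)·-1 + (-6)·y + (7)·z = 0
Row 2: (-6)·-1 + (-18)·y + (21)·z = 0
Row 3: (22)·-1 + (-12)·y + (1)·z = 0
Solving gives y = -2, z = -2.
Check: S·(-1, -2, -2) = (-8, -16, -16) = 8·(-1, -2, -2).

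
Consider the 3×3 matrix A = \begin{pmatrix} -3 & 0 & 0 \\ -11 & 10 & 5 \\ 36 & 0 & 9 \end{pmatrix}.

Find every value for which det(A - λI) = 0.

The characteristic polynomial is p(λ) = det(λI - A).
Cofactor expansion gives p(λ) = λ^3 - 16λ^2 + 33λ + 270.
Since p(10) = 0, λ = 10 is a root.
Factor out (λ - 10): p(λ) = (λ - 10)·(λ^2 - 6λ - 27).
The quadratic factors as (λ + 3)·(λ - 9).
Eigenvalues: -3, 9, 10.

-3, 9, 10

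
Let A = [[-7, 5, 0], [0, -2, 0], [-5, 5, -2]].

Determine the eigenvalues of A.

-7, -2, -2

The characteristic polynomial is p(r) = det(rI - A).
Cofactor expansion gives p(r) = r^3 + 11r^2 + 32r + 28.
Try r = -2: p(-2) = 0, so -2 is a root.
Dividing by (r + 2) leaves r^2 + 9r + 14.
The quadratic factors as (r + 7)·(r + 2).
Eigenvalues: -7, -2, -2.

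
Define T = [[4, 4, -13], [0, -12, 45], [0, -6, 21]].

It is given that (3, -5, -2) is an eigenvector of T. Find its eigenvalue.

Compute Tv: T·(3, -5, -2) = (18, -30, -12).
Since Tv = λv, compare component 1: 18 = λ·3, so λ = 6.

6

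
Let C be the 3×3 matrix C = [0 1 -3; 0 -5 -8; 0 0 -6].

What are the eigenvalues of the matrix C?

-6, -5, 0

C is upper triangular, so its eigenvalues are the diagonal entries.
Diagonal: 0, -5, -6.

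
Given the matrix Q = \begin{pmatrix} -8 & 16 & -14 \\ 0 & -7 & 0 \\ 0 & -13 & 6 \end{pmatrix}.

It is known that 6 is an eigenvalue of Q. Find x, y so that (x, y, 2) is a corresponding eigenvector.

We need (Q - 6I)v = 0.
Q - 6I = [[-14, 16, -14], [0, -13, 0], [0, -13, 0]].
Row 1: (-14)·x + (16)·y + (-14)·2 = 0
Row 2: (0)·x + (-13)·y + (0)·2 = 0
Row 3: (0)·x + (-13)·y + (0)·2 = 0
Solving gives x = -2, y = 0.
Check: Q·(-2, 0, 2) = (-12, 0, 12) = 6·(-2, 0, 2).

-2, 0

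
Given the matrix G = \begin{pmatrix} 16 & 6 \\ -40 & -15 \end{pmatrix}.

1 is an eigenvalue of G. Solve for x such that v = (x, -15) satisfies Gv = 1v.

We need (G - 1I)v = 0.
G - 1I = [[15, 6], [-40, -16]].
Row 1: (15)·x + (6)·-15 = 0
Row 2: (-40)·x + (-16)·-15 = 0
Solving gives x = 6.
Check: G·(6, -15) = (6, -15) = 1·(6, -15).

6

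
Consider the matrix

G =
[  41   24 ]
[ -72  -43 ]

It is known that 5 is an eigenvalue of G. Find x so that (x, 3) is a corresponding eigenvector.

-2

We need (G - 5I)v = 0.
G - 5I = [[36, 24], [-72, -48]].
Row 1: (36)·x + (24)·3 = 0
Row 2: (-72)·x + (-48)·3 = 0
Solving gives x = -2.
Check: G·(-2, 3) = (-10, 15) = 5·(-2, 3).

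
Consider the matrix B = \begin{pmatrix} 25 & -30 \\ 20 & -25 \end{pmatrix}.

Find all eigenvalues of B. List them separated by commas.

-5, 5

det(B - tI) = (25 - t)(-25 - t) - (-30)·(20) = t^2 - 25.
This factors as (t + 5)·(t - 5) = 0.
Eigenvalues: -5, 5.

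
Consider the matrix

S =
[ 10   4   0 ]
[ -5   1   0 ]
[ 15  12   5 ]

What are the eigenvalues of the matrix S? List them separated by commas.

Compute the characteristic polynomial p(λ) = det(λI - S).
Expanding along the first row, p(λ) = λ^3 - 16λ^2 + 85λ - 150.
Since p(5) = 0, λ = 5 is a root.
Factor out (λ - 5): p(λ) = (λ - 5)·(λ^2 - 11λ + 30).
The quadratic factors as (λ - 5)·(λ - 6).
Eigenvalues: 5, 5, 6.

5, 5, 6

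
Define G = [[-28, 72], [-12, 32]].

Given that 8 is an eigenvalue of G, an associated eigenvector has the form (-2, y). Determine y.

-1

We need (G - 8I)v = 0.
G - 8I = [[-36, 72], [-12, 24]].
Row 1: (-36)·-2 + (72)·y = 0
Row 2: (-12)·-2 + (24)·y = 0
Solving gives y = -1.
Check: G·(-2, -1) = (-16, -8) = 8·(-2, -1).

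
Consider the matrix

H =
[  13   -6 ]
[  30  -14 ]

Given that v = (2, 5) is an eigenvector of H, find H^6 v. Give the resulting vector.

(128, 320)

First find the eigenvalue: Hv = (-4, -10) = -2·(2, 5), so λ = -2.
Then H^6 v = λ^6·v = (-2)^6·(2, 5) = 64·(2, 5) = (128, 320).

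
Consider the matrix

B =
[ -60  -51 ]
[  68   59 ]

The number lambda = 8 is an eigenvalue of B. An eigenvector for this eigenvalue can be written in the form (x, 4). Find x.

-3

We need (B - 8I)v = 0.
B - 8I = [[-68, -51], [68, 51]].
Row 1: (-68)·x + (-51)·4 = 0
Row 2: (68)·x + (51)·4 = 0
Solving gives x = -3.
Check: B·(-3, 4) = (-24, 32) = 8·(-3, 4).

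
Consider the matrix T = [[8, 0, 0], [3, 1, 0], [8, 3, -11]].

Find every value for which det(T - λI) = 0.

-11, 1, 8

T is lower triangular, so its eigenvalues are the diagonal entries.
Diagonal: 8, 1, -11.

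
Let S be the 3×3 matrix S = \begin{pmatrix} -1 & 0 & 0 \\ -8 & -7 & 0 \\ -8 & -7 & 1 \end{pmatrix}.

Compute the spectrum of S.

S is lower triangular, so its eigenvalues are the diagonal entries.
Diagonal: -1, -7, 1.

-7, -1, 1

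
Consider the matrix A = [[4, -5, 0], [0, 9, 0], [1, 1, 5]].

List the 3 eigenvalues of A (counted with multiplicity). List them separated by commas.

4, 5, 9

Compute the characteristic polynomial p(r) = det(rI - A).
Cofactor expansion gives p(r) = r^3 - 18r^2 + 101r - 180.
Since p(5) = 0, r = 5 is a root.
Factor out (r - 5): p(r) = (r - 5)·(r^2 - 13r + 36).
The quadratic factors as (r - 4)·(r - 9).
Eigenvalues: 4, 5, 9.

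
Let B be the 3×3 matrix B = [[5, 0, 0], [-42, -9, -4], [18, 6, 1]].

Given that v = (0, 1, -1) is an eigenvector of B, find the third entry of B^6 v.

-15625

First find the eigenvalue: Bv = (0, -5, 5) = -5·(0, 1, -1), so λ = -5.
Then B^6 v = λ^6·v = (-5)^6·(0, 1, -1) = 15625·(0, 1, -1) = (0, 15625, -15625).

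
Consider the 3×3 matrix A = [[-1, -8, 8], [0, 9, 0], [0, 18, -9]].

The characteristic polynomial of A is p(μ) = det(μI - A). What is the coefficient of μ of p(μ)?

-81

p(μ) = μ^3 + μ^2 - 81μ - 81.
The coefficient of μ is -81.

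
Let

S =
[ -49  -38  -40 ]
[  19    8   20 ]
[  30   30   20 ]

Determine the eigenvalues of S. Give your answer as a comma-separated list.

-11, -10, 0

Compute the characteristic polynomial p(μ) = det(μI - S).
Expanding along the first row, p(μ) = μ^3 + 21μ^2 + 110μ.
Since p(0) = 0, μ = 0 is a root.
Factor out μ: p(μ) = μ·(μ^2 + 21μ + 110).
The quadratic factors as (μ + 11)·(μ + 10).
Eigenvalues: -11, -10, 0.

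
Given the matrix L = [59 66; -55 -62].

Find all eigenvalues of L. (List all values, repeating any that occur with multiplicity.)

det(L - μI) = (59 - μ)(-62 - μ) - (66)·(-55) = μ^2 + 3μ - 28.
This factors as (μ + 7)·(μ - 4) = 0.
Eigenvalues: -7, 4.

-7, 4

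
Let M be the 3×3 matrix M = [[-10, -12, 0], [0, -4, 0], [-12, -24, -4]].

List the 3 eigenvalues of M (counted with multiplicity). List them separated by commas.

-10, -4, -4

Set up det(sI - M) = 0.
Expanding along the first row, p(s) = s^3 + 18s^2 + 96s + 160.
Try s = -4: p(-4) = 0, so -4 is a root.
Dividing by (s + 4) leaves s^2 + 14s + 40.
The quadratic factors as (s + 10)·(s + 4).
Eigenvalues: -10, -4, -4.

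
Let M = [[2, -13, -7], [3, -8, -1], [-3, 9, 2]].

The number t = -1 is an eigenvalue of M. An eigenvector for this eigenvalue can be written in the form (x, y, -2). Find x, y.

4, 2

We need (M + 1I)v = 0.
M + 1I = [[3, -13, -7], [3, -7, -1], [-3, 9, 3]].
Row 1: (3)·x + (-13)·y + (-7)·-2 = 0
Row 2: (3)·x + (-7)·y + (-1)·-2 = 0
Row 3: (-3)·x + (9)·y + (3)·-2 = 0
Solving gives x = 4, y = 2.
Check: M·(4, 2, -2) = (-4, -2, 2) = -1·(4, 2, -2).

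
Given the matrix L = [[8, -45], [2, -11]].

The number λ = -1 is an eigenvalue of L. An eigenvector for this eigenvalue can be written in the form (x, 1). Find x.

5

We need (L + 1I)v = 0.
L + 1I = [[9, -45], [2, -10]].
Row 1: (9)·x + (-45)·1 = 0
Row 2: (2)·x + (-10)·1 = 0
Solving gives x = 5.
Check: L·(5, 1) = (-5, -1) = -1·(5, 1).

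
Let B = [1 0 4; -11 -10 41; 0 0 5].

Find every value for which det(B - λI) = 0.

The characteristic polynomial is p(λ) = det(λI - B).
Expanding the 3×3 determinant: p(λ) = λ^3 + 4λ^2 - 55λ + 50.
Rational-root test: λ = 1 gives p(1) = 0.
Dividing by (λ - 1) leaves λ^2 + 5λ - 50.
The quadratic factors as (λ + 10)·(λ - 5).
Eigenvalues: -10, 1, 5.

-10, 1, 5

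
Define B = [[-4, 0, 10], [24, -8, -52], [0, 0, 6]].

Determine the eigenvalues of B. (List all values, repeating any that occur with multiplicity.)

Set up det(λI - B) = 0.
Cofactor expansion gives p(λ) = λ^3 + 6λ^2 - 40λ - 192.
Try λ = -4: p(-4) = 0, so -4 is a root.
Factor out (λ + 4): p(λ) = (λ + 4)·(λ^2 + 2λ - 48).
The quadratic factors as (λ + 8)·(λ - 6).
Eigenvalues: -8, -4, 6.

-8, -4, 6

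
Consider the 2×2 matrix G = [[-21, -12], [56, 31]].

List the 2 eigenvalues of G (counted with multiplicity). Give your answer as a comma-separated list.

3, 7

det(G - μI) = (-21 - μ)(31 - μ) - (-12)·(56) = μ^2 - 10μ + 21.
This factors as (μ - 3)·(μ - 7) = 0.
Eigenvalues: 3, 7.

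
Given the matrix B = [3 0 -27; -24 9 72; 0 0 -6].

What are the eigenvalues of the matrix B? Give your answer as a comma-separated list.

-6, 3, 9

The characteristic polynomial is p(λ) = det(λI - B).
Expanding along the first row, p(λ) = λ^3 - 6λ^2 - 45λ + 162.
Rational-root test: λ = 3 gives p(3) = 0.
Dividing by (λ - 3) leaves λ^2 - 3λ - 54.
The quadratic factors as (λ + 6)·(λ - 9).
Eigenvalues: -6, 3, 9.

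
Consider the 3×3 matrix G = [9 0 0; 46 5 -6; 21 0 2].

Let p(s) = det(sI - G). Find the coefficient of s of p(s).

73

p(s) = s^3 - 16s^2 + 73s - 90.
The coefficient of s is 73.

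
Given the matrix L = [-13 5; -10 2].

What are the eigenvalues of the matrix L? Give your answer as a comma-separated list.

-8, -3

det(L - sI) = (-13 - s)(2 - s) - (5)·(-10) = s^2 + 11s + 24.
This factors as (s + 8)·(s + 3) = 0.
Eigenvalues: -8, -3.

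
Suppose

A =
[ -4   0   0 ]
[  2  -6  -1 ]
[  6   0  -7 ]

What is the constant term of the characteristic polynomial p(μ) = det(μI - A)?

p(0) = det(0·I − A) = det(−A) = (−1)^3·det(A).
det(A) = -168, so p(0) = 168.

168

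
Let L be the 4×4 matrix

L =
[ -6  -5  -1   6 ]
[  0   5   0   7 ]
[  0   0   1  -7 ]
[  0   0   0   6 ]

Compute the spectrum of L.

-6, 1, 5, 6

L is upper triangular, so its eigenvalues are the diagonal entries.
Diagonal: -6, 5, 1, 6.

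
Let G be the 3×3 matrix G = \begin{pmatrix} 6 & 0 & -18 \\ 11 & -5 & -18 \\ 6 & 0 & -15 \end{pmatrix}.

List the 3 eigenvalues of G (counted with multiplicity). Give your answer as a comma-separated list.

The characteristic polynomial is p(λ) = det(λI - G).
Cofactor expansion gives p(λ) = λ^3 + 14λ^2 + 63λ + 90.
Rational-root test: λ = -3 gives p(-3) = 0.
Factor out (λ + 3): p(λ) = (λ + 3)·(λ^2 + 11λ + 30).
The quadratic factors as (λ + 6)·(λ + 5).
Eigenvalues: -6, -5, -3.

-6, -5, -3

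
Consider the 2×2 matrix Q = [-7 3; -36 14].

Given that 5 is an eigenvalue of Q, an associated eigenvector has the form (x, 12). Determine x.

3

We need (Q - 5I)v = 0.
Q - 5I = [[-12, 3], [-36, 9]].
Row 1: (-12)·x + (3)·12 = 0
Row 2: (-36)·x + (9)·12 = 0
Solving gives x = 3.
Check: Q·(3, 12) = (15, 60) = 5·(3, 12).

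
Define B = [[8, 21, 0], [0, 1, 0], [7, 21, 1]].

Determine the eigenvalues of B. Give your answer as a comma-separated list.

1, 1, 8

The characteristic polynomial is p(λ) = det(λI - B).
Expanding along the first row, p(λ) = λ^3 - 10λ^2 + 17λ - 8.
Try λ = 8: p(8) = 0, so 8 is a root.
Factor out (λ - 8): p(λ) = (λ - 8)·(λ^2 - 2λ + 1).
The quadratic factor is (λ - 1)^2.
Eigenvalues: 1, 1, 8.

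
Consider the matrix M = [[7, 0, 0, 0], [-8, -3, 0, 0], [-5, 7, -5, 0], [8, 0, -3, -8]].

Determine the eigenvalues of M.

-8, -5, -3, 7

M is lower triangular, so its eigenvalues are the diagonal entries.
Diagonal: 7, -3, -5, -8.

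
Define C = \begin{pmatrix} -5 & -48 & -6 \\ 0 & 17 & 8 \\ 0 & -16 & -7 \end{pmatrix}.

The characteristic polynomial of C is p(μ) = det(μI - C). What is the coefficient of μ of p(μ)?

p(μ) = μ^3 - 5μ^2 - 41μ + 45.
The coefficient of μ is -41.

-41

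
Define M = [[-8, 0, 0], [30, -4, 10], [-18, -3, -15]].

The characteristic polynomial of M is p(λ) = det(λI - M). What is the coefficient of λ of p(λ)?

242

p(λ) = λ^3 + 27λ^2 + 242λ + 720.
The coefficient of λ is 242.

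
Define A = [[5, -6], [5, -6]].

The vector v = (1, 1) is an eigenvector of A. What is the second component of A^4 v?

First find the eigenvalue: Av = (-1, -1) = -1·(1, 1), so λ = -1.
Then A^4 v = λ^4·v = (-1)^4·(1, 1) = 1·(1, 1) = (1, 1).

1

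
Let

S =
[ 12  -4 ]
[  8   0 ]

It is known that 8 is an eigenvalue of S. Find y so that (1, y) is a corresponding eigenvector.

1

We need (S - 8I)v = 0.
S - 8I = [[4, -4], [8, -8]].
Row 1: (4)·1 + (-4)·y = 0
Row 2: (8)·1 + (-8)·y = 0
Solving gives y = 1.
Check: S·(1, 1) = (8, 8) = 8·(1, 1).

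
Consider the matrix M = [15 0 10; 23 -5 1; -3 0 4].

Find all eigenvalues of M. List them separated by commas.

-5, 9, 10

The characteristic polynomial is p(s) = det(sI - M).
Cofactor expansion gives p(s) = s^3 - 14s^2 - 5s + 450.
Rational-root test: s = -5 gives p(-5) = 0.
Dividing by (s + 5) leaves s^2 - 19s + 90.
The quadratic factors as (s - 9)·(s - 10).
Eigenvalues: -5, 9, 10.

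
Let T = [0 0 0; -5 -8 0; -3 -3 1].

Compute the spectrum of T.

-8, 0, 1

T is lower triangular, so its eigenvalues are the diagonal entries.
Diagonal: 0, -8, 1.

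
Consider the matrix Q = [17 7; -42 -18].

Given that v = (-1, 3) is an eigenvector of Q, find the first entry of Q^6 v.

First find the eigenvalue: Qv = (4, -12) = -4·(-1, 3), so λ = -4.
Then Q^6 v = λ^6·v = (-4)^6·(-1, 3) = 4096·(-1, 3) = (-4096, 12288).

-4096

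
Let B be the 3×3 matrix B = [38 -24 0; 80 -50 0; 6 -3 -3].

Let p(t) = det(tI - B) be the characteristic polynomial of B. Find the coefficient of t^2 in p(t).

The coefficient of t^2 of det(tI - B) is −trace(B).
trace(B) = (38) + (-50) + (-3) = -15, so the coefficient is 15.

15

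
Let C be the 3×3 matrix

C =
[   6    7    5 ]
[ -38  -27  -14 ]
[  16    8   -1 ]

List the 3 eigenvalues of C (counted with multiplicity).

The characteristic polynomial is p(r) = det(rI - C).
Expanding along the first row, p(r) = r^3 + 22r^2 + 157r + 360.
Try r = -5: p(-5) = 0, so -5 is a root.
Factor out (r + 5): p(r) = (r + 5)·(r^2 + 17r + 72).
The quadratic factors as (r + 9)·(r + 8).
Eigenvalues: -9, -8, -5.

-9, -8, -5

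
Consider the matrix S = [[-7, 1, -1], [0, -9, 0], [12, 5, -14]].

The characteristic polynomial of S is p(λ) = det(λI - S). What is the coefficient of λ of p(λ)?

299

p(λ) = λ^3 + 30λ^2 + 299λ + 990.
The coefficient of λ is 299.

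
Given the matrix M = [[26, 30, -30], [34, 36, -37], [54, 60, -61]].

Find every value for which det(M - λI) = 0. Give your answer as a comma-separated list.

-4, -1, 6

The characteristic polynomial is p(t) = det(tI - M).
Cofactor expansion gives p(t) = t^3 - t^2 - 26t - 24.
Since p(-1) = 0, t = -1 is a root.
Dividing by (t + 1) leaves t^2 - 2t - 24.
The quadratic factors as (t + 4)·(t - 6).
Eigenvalues: -4, -1, 6.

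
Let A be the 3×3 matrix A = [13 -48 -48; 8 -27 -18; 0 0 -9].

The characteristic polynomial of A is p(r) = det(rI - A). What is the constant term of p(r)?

p(r) = r^3 + 23r^2 + 159r + 297.
The constant term is 297.

297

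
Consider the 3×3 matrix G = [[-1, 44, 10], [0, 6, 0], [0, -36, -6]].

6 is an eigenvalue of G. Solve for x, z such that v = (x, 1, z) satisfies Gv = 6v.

We need (G - 6I)v = 0.
G - 6I = [[-7, 44, 10], [0, 0, 0], [0, -36, -12]].
Row 1: (-7)·x + (44)·1 + (10)·z = 0
Row 2: (0)·x + (0)·1 + (0)·z = 0
Row 3: (0)·x + (-36)·1 + (-12)·z = 0
Solving gives x = 2, z = -3.
Check: G·(2, 1, -3) = (12, 6, -18) = 6·(2, 1, -3).

2, -3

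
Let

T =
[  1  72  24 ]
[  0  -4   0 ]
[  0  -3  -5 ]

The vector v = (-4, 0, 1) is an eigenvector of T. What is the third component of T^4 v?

First find the eigenvalue: Tv = (20, 0, -5) = -5·(-4, 0, 1), so λ = -5.
Then T^4 v = λ^4·v = (-5)^4·(-4, 0, 1) = 625·(-4, 0, 1) = (-2500, 0, 625).

625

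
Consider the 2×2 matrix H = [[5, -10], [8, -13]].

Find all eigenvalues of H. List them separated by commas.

det(H - lambda·I) = (5 - lambda)(-13 - lambda) - (-10)·(8) = lambda^2 + 8·lambda + 15.
This factors as (lambda + 5)·(lambda + 3) = 0.
Eigenvalues: -5, -3.

-5, -3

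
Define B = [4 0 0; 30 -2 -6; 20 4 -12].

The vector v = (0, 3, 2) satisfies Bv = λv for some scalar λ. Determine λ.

-6

Compute Bv: B·(0, 3, 2) = (0, -18, -12).
Since Bv = λv, compare component 2: -18 = λ·3, so λ = -6.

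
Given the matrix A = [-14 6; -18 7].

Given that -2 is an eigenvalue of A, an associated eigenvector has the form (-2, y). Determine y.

-4

We need (A + 2I)v = 0.
A + 2I = [[-12, 6], [-18, 9]].
Row 1: (-12)·-2 + (6)·y = 0
Row 2: (-18)·-2 + (9)·y = 0
Solving gives y = -4.
Check: A·(-2, -4) = (4, 8) = -2·(-2, -4).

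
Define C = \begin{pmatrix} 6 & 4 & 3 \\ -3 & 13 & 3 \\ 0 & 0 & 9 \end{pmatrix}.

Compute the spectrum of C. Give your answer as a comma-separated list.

9, 9, 10

The characteristic polynomial is p(t) = det(tI - C).
Expanding the 3×3 determinant: p(t) = t^3 - 28t^2 + 261t - 810.
Rational-root test: t = 9 gives p(9) = 0.
Factor out (t - 9): p(t) = (t - 9)·(t^2 - 19t + 90).
The quadratic factors as (t - 9)·(t - 10).
Eigenvalues: 9, 9, 10.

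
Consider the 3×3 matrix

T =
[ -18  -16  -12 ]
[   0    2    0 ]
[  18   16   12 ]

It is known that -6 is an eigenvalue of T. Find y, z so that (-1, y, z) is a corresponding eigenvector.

0, 1

We need (T + 6I)v = 0.
T + 6I = [[-12, -16, -12], [0, 8, 0], [18, 16, 18]].
Row 1: (-12)·-1 + (-16)·y + (-12)·z = 0
Row 2: (0)·-1 + (8)·y + (0)·z = 0
Row 3: (18)·-1 + (16)·y + (18)·z = 0
Solving gives y = 0, z = 1.
Check: T·(-1, 0, 1) = (6, 0, -6) = -6·(-1, 0, 1).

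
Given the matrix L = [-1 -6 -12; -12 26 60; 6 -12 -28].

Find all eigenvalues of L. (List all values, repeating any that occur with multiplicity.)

-4, -1, 2

The characteristic polynomial is p(t) = det(tI - L).
Expanding the 3×3 determinant: p(t) = t^3 + 3t^2 - 6t - 8.
Since p(-1) = 0, t = -1 is a root.
Factor out (t + 1): p(t) = (t + 1)·(t^2 + 2t - 8).
The quadratic factors as (t + 4)·(t - 2).
Eigenvalues: -4, -1, 2.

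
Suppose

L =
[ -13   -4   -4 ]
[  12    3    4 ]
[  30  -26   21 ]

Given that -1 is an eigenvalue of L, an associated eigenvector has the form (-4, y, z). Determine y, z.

3, 9

We need (L + 1I)v = 0.
L + 1I = [[-12, -4, -4], [12, 4, 4], [30, -26, 22]].
Row 1: (-12)·-4 + (-4)·y + (-4)·z = 0
Row 2: (12)·-4 + (4)·y + (4)·z = 0
Row 3: (30)·-4 + (-26)·y + (22)·z = 0
Solving gives y = 3, z = 9.
Check: L·(-4, 3, 9) = (4, -3, -9) = -1·(-4, 3, 9).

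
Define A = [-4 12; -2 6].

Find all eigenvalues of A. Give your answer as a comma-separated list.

det(A - lambda·I) = (-4 - lambda)(6 - lambda) - (12)·(-2) = lambda^2 - 2·lambda.
This factors as lambda·(lambda - 2) = 0.
Eigenvalues: 0, 2.

0, 2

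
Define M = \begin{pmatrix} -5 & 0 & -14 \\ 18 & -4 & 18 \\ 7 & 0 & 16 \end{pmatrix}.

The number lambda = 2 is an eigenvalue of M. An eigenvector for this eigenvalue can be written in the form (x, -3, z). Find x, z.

-2, 1

We need (M - 2I)v = 0.
M - 2I = [[-7, 0, -14], [18, -6, 18], [7, 0, 14]].
Row 1: (-7)·x + (0)·-3 + (-14)·z = 0
Row 2: (18)·x + (-6)·-3 + (18)·z = 0
Row 3: (7)·x + (0)·-3 + (14)·z = 0
Solving gives x = -2, z = 1.
Check: M·(-2, -3, 1) = (-4, -6, 2) = 2·(-2, -3, 1).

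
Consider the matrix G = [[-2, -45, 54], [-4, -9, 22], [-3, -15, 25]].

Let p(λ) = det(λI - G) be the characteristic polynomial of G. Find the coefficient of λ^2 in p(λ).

The coefficient of λ^2 of det(λI - G) is −trace(G).
trace(G) = (-2) + (-9) + (25) = 14, so the coefficient is -14.

-14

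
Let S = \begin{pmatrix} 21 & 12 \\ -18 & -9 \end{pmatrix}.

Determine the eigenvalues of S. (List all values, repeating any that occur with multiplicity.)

det(S - λI) = (21 - λ)(-9 - λ) - (12)·(-18) = λ^2 - 12λ + 27.
This factors as (λ - 3)·(λ - 9) = 0.
Eigenvalues: 3, 9.

3, 9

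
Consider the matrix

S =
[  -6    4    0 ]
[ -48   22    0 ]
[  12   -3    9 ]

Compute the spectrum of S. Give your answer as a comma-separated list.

6, 9, 10

Set up det(sI - S) = 0.
Expanding along the first row, p(s) = s^3 - 25s^2 + 204s - 540.
Try s = 9: p(9) = 0, so 9 is a root.
Factor out (s - 9): p(s) = (s - 9)·(s^2 - 16s + 60).
The quadratic factors as (s - 6)·(s - 10).
Eigenvalues: 6, 9, 10.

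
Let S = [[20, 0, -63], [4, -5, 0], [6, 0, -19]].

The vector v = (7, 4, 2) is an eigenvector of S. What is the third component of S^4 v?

First find the eigenvalue: Sv = (14, 8, 4) = 2·(7, 4, 2), so λ = 2.
Then S^4 v = λ^4·v = 2^4·(7, 4, 2) = 16·(7, 4, 2) = (112, 64, 32).

32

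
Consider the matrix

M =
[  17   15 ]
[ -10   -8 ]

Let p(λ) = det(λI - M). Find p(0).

p(0) = det(0·I − M) = det(−M) = (−1)^2·det(M).
det(M) = 14, so p(0) = 14.

14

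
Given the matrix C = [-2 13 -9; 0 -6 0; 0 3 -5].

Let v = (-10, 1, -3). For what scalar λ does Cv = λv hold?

-6

Compute Cv: C·(-10, 1, -3) = (60, -6, 18).
Since Cv = λv, compare component 1: 60 = λ·-10, so λ = -6.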